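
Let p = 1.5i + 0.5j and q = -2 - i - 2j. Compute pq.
2.5 - 3i - j - 2.5k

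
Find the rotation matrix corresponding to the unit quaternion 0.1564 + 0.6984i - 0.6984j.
[[0.0245, -0.9755, -0.2185], [-0.9755, 0.0245, -0.2185], [0.2185, 0.2185, -0.9511]]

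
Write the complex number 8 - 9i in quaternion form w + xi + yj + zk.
8 - 9i + 0j + 0k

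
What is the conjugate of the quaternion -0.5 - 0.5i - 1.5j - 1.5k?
-0.5 + 0.5i + 1.5j + 1.5k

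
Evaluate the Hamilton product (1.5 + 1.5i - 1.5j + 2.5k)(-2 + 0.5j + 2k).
-7.25 - 7.25i + 0.75j - 1.25k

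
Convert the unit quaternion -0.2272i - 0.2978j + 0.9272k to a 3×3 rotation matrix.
[[-0.8968, 0.1353, -0.4213], [0.1353, -0.8226, -0.5522], [-0.4213, -0.5522, 0.7194]]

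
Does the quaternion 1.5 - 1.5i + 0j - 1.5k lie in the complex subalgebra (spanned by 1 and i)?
No. The quaternion 1.5 - 1.5i - 1.5k has j-coefficient y = 0 and k-coefficient z = -1.5, not both zero, so it does not lie in the complex subalgebra spanned by 1 and i.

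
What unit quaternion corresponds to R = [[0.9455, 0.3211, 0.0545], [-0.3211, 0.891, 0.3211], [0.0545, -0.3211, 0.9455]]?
0.9724 - 0.1651i - 0.1651k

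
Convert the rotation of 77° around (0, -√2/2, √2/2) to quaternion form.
0.7826 - 0.4402j + 0.4402k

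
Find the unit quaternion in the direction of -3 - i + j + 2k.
-0.7746 - 0.2582i + 0.2582j + 0.5164k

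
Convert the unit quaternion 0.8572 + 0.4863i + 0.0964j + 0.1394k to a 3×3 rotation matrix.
[[0.9425, -0.1452, 0.3008], [0.3327, 0.4882, -0.8068], [-0.0297, 0.8606, 0.5084]]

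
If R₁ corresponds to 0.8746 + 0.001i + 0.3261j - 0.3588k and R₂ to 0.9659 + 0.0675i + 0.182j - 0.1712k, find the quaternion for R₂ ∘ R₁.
0.7239 + 0.0505i + 0.4982j - 0.4745k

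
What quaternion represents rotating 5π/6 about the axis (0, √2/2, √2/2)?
0.2588 + 0.683j + 0.683k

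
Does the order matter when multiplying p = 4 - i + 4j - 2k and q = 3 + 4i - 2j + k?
Yes: pq = 26 + 13i - 3j - 16k ≠ 26 + 13i + 11j + 12k = qp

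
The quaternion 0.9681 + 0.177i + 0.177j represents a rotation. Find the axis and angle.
axis = (√2/2, √2/2, 0), θ = 29°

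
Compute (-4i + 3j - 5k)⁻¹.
0.08i - 0.06j + 0.1k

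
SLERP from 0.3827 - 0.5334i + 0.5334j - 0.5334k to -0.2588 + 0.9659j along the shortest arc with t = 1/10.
0.3278 - 0.5021i + 0.6231j - 0.5021k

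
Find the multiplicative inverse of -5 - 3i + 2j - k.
-0.1282 + 0.0769i - 0.0513j + 0.0256k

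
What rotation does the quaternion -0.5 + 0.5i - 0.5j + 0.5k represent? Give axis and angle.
axis = (√3/3, -√3/3, √3/3), θ = 4π/3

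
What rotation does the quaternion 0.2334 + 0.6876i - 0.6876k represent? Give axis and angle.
axis = (√2/2, 0, -√2/2), θ = 153°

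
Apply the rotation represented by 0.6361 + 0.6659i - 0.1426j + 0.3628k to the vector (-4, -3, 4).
(0.377, -4.439, -4.599)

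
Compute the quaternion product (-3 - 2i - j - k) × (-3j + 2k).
-1 - 5i + 13j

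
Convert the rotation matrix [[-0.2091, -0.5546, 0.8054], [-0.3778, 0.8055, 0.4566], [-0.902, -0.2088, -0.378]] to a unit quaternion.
0.5519 - 0.3014i + 0.7734j + 0.0801k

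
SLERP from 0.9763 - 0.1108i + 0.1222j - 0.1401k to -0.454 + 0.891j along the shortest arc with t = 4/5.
0.6534 - 0.0286i - 0.7556j - 0.0362k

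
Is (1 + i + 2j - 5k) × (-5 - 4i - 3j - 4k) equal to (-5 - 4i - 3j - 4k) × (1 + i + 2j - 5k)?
No: pq = -15 - 32i + 11j + 26k ≠ -15 + 14i - 37j + 16k = qp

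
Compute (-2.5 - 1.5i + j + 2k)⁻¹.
-0.1852 + 0.1111i - 0.0741j - 0.1481k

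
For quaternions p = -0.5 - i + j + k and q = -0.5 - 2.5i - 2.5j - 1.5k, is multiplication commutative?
No: pq = 1.75 + 2.75i - 3.25j + 5.25k ≠ 1.75 + 0.75i + 4.75j - 4.75k = qp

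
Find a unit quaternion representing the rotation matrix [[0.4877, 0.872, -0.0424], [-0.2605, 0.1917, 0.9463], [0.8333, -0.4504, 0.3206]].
0.7071 - 0.4938i - 0.3096j - 0.4004k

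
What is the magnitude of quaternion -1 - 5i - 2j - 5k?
√55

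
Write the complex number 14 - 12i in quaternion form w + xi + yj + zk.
14 - 12i + 0j + 0k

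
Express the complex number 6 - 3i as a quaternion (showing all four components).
6 - 3i + 0j + 0k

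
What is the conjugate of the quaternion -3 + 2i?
-3 - 2i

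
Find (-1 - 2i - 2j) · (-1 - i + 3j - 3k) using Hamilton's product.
5 + 9i - 7j - 5k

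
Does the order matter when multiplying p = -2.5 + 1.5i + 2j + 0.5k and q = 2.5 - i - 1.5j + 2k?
Yes: pq = -2.75 + 11i + 5.25j - 4k ≠ -2.75 + 1.5i + 12.25j - 3.5k = qp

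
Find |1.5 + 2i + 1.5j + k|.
3.082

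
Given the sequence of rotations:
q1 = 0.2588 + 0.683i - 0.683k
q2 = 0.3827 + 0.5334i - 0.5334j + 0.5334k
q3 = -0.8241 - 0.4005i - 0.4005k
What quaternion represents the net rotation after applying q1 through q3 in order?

q2 · q1 = 0.099 + 0.7637i + 0.5906j + 0.241k
q3 · q2 · q1 = 0.3208 - 0.4325i - 0.6961j - 0.4748k
0.3208 - 0.4325i - 0.6961j - 0.4748k


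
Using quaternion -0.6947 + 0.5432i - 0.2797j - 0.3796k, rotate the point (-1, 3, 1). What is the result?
(-3.073, 1.109, -0.573)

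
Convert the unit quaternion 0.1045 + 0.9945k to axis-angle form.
axis = (0, 0, 1), θ = 168°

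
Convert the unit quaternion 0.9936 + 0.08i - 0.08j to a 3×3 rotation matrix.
[[0.9872, -0.0128, -0.159], [-0.0128, 0.9872, -0.159], [0.159, 0.159, 0.9744]]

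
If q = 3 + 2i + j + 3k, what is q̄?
3 - 2i - j - 3k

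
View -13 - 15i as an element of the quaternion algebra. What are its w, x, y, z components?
-13 - 15i + 0j + 0k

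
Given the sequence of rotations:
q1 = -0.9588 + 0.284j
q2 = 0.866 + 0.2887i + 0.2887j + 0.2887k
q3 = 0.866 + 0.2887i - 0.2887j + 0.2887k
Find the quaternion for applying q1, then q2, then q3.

q2 · q1 = -0.9123 - 0.3588i - 0.0309j - 0.1948k
q3 · q2 · q1 = -0.6391 - 0.5089i + 0.1893j - 0.5446k
-0.6391 - 0.5089i + 0.1893j - 0.5446k


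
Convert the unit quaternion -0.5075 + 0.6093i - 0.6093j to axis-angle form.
axis = (√2/2, -√2/2, 0), θ = 241°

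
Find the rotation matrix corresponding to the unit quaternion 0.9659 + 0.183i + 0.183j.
[[0.933, 0.067, 0.3535], [0.067, 0.933, -0.3535], [-0.3535, 0.3535, 0.866]]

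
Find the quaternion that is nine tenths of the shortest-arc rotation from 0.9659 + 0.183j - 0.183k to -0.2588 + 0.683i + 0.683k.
0.3679 - 0.6455i + 0.0234j - 0.6689k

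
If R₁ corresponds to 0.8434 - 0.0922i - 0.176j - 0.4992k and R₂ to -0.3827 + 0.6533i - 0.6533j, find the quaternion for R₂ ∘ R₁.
-0.3775 + 0.9124i - 0.1575j + 0.0158k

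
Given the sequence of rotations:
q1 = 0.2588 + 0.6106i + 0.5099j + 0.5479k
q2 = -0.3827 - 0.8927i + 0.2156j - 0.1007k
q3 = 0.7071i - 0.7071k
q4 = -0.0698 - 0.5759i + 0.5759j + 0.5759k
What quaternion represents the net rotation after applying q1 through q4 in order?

q2 · q1 = 0.3913 - 0.2952i + 0.2883j - 0.8226k
q3 · q2 · q1 = -0.3729 + 0.4805i + 0.7904j - 0.0728k
q4 · q3 · q2 · q1 = -0.1105 - 0.3159i - 0.0351j - 0.9416k
-0.1105 - 0.3159i - 0.0351j - 0.9416k


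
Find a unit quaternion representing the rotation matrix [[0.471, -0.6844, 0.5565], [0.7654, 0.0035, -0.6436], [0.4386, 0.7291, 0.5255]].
0.7071 + 0.4853i + 0.0417j + 0.5126k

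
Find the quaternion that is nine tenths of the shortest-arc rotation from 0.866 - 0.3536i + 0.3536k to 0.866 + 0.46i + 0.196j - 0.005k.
0.9039 + 0.3854i + 0.1818j + 0.0365k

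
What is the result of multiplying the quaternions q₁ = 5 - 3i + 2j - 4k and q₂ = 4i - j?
14 + 16i - 21j - 5k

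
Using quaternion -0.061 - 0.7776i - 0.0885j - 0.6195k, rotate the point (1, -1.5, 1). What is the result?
(1.098, 1.693, 0.421)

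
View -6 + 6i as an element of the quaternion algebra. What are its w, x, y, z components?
-6 + 6i + 0j + 0k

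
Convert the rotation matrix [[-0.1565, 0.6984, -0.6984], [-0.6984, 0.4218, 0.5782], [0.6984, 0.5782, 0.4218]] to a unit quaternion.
0.6494 - 0.5377j - 0.5377k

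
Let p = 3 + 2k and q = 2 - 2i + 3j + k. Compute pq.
4 - 12i + 5j + 7k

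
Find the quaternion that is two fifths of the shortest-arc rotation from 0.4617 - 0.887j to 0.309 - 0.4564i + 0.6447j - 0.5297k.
0.1709 + 0.2202i - 0.9257j + 0.2556k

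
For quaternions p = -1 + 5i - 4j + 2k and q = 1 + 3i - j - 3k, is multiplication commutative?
No: pq = -14 + 16i + 18j + 12k ≠ -14 - 12i - 24j - 2k = qp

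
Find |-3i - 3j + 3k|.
√27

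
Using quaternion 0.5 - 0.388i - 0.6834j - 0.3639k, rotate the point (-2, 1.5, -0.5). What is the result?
(1.94, -0.124, -1.65)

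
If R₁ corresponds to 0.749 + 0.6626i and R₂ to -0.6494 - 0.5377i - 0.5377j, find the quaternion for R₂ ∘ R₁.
-0.1301 - 0.833i - 0.4027j + 0.3563k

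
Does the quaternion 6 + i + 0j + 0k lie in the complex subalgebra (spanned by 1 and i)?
Yes. The quaternion 6 + i has j- and k-coefficients y = z = 0, so it lies in the complex subalgebra spanned by 1 and i.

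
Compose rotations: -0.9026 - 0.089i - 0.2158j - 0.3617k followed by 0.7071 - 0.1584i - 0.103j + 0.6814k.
-0.4281 + 0.2643i - 0.1776j - 0.8458k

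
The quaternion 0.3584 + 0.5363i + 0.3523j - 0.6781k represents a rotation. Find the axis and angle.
axis = (0.5745, 0.3774, -0.7264), θ = 138°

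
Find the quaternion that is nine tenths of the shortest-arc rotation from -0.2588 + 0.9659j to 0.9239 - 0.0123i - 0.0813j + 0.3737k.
-0.9122 + 0.0117i + 0.204j - 0.3552k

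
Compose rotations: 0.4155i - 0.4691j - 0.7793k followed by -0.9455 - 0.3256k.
-0.2537 - 0.5456i + 0.3082j + 0.7368k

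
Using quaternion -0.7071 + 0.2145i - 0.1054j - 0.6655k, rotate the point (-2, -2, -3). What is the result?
(2.198, -3.167, -1.462)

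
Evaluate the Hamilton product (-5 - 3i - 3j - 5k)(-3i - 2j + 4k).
5 - 7i + 37j - 23k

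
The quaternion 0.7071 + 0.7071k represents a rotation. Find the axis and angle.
axis = (0, 0, 1), θ = π/2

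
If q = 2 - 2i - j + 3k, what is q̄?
2 + 2i + j - 3k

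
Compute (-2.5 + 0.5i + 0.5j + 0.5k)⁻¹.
-0.3571 - 0.0714i - 0.0714j - 0.0714k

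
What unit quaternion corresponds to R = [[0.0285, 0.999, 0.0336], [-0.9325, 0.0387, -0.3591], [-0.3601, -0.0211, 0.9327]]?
0.7071 + 0.1195i + 0.1392j - 0.6829k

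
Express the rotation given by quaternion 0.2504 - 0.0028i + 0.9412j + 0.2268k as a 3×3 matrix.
[[-0.8746, -0.1189, 0.4701], [0.1083, 0.8971, 0.4283], [-0.4726, 0.4255, -0.7717]]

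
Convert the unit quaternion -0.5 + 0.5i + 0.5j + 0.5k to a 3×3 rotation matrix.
[[0, 1, 0], [0, 0, 1], [1, 0, 0]]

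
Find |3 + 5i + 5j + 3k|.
√68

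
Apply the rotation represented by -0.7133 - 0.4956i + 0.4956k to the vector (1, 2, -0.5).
(2.168, -0.318, 0.668)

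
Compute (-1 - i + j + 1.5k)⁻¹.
-0.1905 + 0.1905i - 0.1905j - 0.2857k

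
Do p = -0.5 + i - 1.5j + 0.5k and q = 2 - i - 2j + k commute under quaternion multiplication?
No: pq = -3.5 + 2i - 3.5j - 3k ≠ -3.5 + 3i - 0.5j + 4k = qp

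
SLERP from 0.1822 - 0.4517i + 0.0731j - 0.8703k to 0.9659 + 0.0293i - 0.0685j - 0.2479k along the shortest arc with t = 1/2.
0.6927 - 0.2549i + 0.0028j - 0.6747k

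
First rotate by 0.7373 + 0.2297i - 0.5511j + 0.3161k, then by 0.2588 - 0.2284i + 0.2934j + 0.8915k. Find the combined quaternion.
0.1232 + 0.4751i + 0.3507j + 0.7976k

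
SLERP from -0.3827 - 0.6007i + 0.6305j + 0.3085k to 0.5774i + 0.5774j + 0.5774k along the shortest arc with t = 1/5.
-0.3477 - 0.3859i + 0.7325j + 0.44k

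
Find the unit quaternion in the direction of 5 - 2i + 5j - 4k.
0.5976 - 0.239i + 0.5976j - 0.4781k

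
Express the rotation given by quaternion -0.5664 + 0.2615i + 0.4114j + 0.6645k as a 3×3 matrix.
[[-0.2216, 0.9679, -0.1185], [-0.5376, -0.0199, 0.843], [0.8136, 0.2505, 0.5247]]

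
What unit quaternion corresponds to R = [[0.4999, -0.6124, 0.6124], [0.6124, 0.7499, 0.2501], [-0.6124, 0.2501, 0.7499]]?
0.866 + 0.3536j + 0.3536k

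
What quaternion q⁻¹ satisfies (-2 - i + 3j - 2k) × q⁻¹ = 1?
-0.1111 + 0.0556i - 0.1667j + 0.1111k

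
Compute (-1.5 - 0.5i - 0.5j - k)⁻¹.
-0.4 + 0.1333i + 0.1333j + 0.2667k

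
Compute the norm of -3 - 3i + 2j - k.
√23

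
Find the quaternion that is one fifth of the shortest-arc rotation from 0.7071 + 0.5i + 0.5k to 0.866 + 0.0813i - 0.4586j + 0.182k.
0.7737 + 0.4312i - 0.1001j + 0.4532k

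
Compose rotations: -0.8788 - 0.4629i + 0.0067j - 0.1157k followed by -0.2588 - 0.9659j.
0.2339 + 0.2316i + 0.8471j - 0.4172k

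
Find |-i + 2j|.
√5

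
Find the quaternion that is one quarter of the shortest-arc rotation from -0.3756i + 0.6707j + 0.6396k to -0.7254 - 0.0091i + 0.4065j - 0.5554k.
0.2651 - 0.3356i + 0.4566j + 0.7801k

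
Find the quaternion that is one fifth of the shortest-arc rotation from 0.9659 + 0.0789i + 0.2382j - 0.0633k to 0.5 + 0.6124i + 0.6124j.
0.9183 + 0.2029i + 0.3359j - 0.0528k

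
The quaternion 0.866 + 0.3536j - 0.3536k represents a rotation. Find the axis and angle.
axis = (0, √2/2, -√2/2), θ = π/3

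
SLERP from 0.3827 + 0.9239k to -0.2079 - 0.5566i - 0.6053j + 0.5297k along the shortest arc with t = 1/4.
0.2538 - 0.1728i - 0.1879j + 0.933k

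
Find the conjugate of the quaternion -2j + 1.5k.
2j - 1.5k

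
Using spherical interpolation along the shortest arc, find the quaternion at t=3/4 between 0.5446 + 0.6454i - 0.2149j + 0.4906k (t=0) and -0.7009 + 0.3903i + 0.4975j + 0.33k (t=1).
0.8328 - 0.1162i - 0.5282j - 0.1184k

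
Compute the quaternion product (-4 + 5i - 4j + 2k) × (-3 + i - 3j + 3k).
-11 - 25i + 11j - 29k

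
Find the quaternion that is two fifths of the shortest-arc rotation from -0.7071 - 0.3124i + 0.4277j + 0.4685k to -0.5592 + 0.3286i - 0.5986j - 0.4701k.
-0.2321 - 0.4109i + 0.6422j + 0.604k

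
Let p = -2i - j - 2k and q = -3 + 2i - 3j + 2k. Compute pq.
5 - 2i + 3j + 14k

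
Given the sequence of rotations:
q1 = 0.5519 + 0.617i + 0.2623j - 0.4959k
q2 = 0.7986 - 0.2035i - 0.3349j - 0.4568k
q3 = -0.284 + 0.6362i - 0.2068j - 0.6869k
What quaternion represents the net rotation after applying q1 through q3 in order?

q2 · q1 = 0.4276 + 0.6663i - 0.3581j - 0.4949k
q3 · q2 · q1 = -0.9593 - 0.0608i - 0.1296j - 0.2432k
-0.9593 - 0.0608i - 0.1296j - 0.2432k


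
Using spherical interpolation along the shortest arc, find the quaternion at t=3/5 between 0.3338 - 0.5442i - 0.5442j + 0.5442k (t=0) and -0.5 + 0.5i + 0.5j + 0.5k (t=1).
0.5059 - 0.607i - 0.607j - 0.0839k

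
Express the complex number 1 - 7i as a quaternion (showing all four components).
1 - 7i + 0j + 0k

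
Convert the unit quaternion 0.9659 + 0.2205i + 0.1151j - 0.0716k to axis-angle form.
axis = (0.8519, 0.4447, -0.2766), θ = π/6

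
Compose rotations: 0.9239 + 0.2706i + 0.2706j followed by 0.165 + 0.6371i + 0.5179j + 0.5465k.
-0.1601 + 0.4854i + 0.671j + 0.5372k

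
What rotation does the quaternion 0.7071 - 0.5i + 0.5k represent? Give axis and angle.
axis = (-√2/2, 0, √2/2), θ = π/2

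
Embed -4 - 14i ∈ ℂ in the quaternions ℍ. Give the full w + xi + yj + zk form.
-4 - 14i + 0j + 0k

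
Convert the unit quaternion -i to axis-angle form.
axis = (-1, 0, 0), θ = π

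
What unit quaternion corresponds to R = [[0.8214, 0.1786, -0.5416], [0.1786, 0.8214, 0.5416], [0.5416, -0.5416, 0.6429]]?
0.9063 - 0.2988i - 0.2988j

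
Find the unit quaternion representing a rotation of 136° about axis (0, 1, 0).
0.3746 + 0.9272j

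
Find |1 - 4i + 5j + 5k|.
√67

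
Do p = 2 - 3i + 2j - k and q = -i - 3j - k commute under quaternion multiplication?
No: pq = 2 - 7i - 8j + 9k ≠ 2 + 3i - 4j - 13k = qp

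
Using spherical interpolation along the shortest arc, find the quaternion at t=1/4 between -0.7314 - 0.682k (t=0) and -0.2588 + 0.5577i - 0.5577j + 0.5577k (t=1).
-0.5512 - 0.192i + 0.192j - 0.789k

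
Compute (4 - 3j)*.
4 + 3j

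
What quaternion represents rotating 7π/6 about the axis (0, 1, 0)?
-0.2588 + 0.9659j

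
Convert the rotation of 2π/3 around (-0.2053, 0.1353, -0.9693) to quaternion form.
0.5 - 0.1778i + 0.1172j - 0.8394k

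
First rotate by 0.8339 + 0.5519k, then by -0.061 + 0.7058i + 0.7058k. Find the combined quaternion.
-0.4404 + 0.5886i - 0.3895j + 0.5549k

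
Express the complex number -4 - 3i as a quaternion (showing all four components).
-4 - 3i + 0j + 0k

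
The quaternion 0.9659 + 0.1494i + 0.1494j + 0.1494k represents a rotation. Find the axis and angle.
axis = (√3/3, √3/3, √3/3), θ = π/6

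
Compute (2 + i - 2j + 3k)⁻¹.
0.1111 - 0.0556i + 0.1111j - 0.1667k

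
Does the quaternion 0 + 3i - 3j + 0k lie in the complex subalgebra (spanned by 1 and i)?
No. The quaternion 3i - 3j has j-coefficient y = -3 and k-coefficient z = 0, not both zero, so it does not lie in the complex subalgebra spanned by 1 and i.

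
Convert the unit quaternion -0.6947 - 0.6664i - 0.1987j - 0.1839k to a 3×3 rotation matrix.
[[0.8534, 0.0093, 0.5212], [0.5203, 0.0442, -0.8528], [-0.031, 0.999, 0.0329]]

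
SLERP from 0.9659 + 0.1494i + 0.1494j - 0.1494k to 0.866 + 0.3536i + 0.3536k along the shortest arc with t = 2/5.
0.9644 + 0.2413i + 0.093j + 0.0554k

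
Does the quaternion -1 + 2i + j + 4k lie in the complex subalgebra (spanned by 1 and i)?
No. The quaternion -1 + 2i + j + 4k has j-coefficient y = 1 and k-coefficient z = 4, not both zero, so it does not lie in the complex subalgebra spanned by 1 and i.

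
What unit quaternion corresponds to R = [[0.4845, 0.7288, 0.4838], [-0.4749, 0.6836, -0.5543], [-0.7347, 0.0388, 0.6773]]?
0.8434 + 0.1758i + 0.3612j - 0.3568k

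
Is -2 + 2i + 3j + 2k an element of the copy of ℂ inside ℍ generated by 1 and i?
No. The quaternion -2 + 2i + 3j + 2k has j-coefficient y = 3 and k-coefficient z = 2, not both zero, so it does not lie in the complex subalgebra spanned by 1 and i.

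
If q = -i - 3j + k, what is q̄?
i + 3j - k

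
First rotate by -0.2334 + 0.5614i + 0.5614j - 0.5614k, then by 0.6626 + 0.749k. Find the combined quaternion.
0.2658 - 0.0485i + 0.7925j - 0.5468k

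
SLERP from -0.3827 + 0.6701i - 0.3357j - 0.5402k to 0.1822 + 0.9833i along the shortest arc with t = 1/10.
-0.3336 + 0.7356i - 0.3112j - 0.5008k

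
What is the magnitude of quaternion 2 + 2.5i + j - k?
3.5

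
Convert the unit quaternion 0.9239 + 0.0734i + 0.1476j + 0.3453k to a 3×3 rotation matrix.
[[0.718, -0.6164, 0.3234], [0.6597, 0.7508, -0.0337], [-0.222, 0.2376, 0.9457]]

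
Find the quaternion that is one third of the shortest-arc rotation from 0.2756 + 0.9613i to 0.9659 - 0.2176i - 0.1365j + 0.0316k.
0.7014 + 0.7096i - 0.0661j + 0.0153k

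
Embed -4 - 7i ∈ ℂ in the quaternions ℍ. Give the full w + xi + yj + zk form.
-4 - 7i + 0j + 0k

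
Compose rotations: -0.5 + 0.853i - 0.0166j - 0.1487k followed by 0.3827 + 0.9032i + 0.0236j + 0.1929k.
-0.9327 - 0.1255i + 0.2807j - 0.1885k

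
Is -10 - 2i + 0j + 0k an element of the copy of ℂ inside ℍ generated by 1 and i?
Yes. The quaternion -10 - 2i has j- and k-coefficients y = z = 0, so it lies in the complex subalgebra spanned by 1 and i.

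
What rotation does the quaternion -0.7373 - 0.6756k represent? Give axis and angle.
axis = (0, 0, -1), θ = 275°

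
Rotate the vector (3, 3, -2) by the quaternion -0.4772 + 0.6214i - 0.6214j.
(-2.82, -2.82, -2.469)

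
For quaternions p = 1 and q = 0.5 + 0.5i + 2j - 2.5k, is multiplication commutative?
Yes: pq = qp = 0.5 + 0.5i + 2j - 2.5k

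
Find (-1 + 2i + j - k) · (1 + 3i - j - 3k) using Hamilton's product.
-9 - 5i + 5j - 3k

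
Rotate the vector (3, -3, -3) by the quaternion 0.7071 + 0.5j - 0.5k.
(-4.243, -2.121, -2.121)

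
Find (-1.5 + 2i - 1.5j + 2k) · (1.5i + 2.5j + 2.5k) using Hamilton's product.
-4.25 - 11i - 5.75j + 3.5k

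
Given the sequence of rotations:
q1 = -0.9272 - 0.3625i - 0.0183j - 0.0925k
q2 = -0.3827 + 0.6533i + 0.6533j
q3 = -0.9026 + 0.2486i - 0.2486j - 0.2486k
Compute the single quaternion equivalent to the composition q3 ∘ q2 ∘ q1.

q2 · q1 = 0.6036 - 0.5274i - 0.5383j + 0.2603k
q3 · q2 · q1 = -0.4828 + 0.4276i + 0.4022j - 0.6499k
-0.4828 + 0.4276i + 0.4022j - 0.6499k


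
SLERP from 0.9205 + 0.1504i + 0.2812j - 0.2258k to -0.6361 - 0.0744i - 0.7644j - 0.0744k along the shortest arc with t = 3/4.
0.7386 + 0.0978i + 0.667j - 0.0028k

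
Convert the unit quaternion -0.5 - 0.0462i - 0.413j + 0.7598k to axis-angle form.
axis = (-0.0533, -0.4769, 0.8773), θ = 4π/3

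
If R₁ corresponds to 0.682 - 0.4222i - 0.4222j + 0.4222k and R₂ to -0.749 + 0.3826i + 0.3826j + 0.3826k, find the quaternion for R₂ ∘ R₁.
-0.3493 + 0.9002i + 0.2541j - 0.0553k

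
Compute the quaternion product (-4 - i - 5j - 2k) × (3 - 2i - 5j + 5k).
-29 - 30i + 14j - 31k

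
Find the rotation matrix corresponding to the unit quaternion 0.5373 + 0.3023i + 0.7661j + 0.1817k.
[[-0.2398, 0.2679, 0.9331], [0.6584, 0.7512, -0.0465], [-0.7134, 0.6033, -0.3566]]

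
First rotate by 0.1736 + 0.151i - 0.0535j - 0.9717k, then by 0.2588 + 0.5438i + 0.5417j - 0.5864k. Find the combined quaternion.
-0.578 - 0.4243i + 0.5201j - 0.4642k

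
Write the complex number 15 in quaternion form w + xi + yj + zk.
15 + 0i + 0j + 0k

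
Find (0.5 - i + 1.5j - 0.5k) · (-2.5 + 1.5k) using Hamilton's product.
-0.5 + 4.75i - 2.25j + 2k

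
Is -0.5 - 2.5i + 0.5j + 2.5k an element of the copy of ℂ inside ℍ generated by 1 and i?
No. The quaternion -0.5 - 2.5i + 0.5j + 2.5k has j-coefficient y = 0.5 and k-coefficient z = 2.5, not both zero, so it does not lie in the complex subalgebra spanned by 1 and i.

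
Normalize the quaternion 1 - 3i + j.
0.3015 - 0.9045i + 0.3015j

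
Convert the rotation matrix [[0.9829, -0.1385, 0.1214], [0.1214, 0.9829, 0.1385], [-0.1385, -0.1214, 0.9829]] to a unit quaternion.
0.9936 - 0.0654i + 0.0654j + 0.0654k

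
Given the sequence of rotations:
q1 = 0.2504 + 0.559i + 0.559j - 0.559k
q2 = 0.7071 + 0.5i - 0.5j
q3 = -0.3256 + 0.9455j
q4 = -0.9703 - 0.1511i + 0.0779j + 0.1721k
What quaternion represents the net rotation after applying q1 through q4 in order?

q2 · q1 = 0.1771 + 0.8i + 0.5496j + 0.1637k
q3 · q2 · q1 = -0.5773 - 0.1057i - 0.0115j - 0.8097k
q4 · q3 · q2 · q1 = 0.6844 + 0.1287i - 0.1743j + 0.6963k
0.6844 + 0.1287i - 0.1743j + 0.6963k


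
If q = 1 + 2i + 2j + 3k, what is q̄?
1 - 2i - 2j - 3k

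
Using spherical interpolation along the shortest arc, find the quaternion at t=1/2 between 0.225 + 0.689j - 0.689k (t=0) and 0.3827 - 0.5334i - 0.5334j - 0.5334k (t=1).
0.4123 - 0.3619i + 0.1056j - 0.8294k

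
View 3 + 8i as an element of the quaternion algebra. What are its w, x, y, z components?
3 + 8i + 0j + 0k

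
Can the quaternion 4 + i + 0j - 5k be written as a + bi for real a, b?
No. The quaternion 4 + i - 5k has j-coefficient y = 0 and k-coefficient z = -5, not both zero, so it does not lie in the complex subalgebra spanned by 1 and i.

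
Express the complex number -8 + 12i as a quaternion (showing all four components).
-8 + 12i + 0j + 0k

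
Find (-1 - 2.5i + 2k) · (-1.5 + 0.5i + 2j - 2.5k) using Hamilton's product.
7.75 - 0.75i - 7.25j - 5.5k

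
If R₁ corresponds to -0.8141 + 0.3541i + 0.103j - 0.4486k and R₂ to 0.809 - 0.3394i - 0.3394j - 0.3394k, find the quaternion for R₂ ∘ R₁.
-0.6557 + 0.75i + 0.0872j - 0.0014k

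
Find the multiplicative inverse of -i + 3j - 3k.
0.0526i - 0.1579j + 0.1579k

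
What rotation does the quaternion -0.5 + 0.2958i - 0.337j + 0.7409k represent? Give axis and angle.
axis = (0.3416, -0.3891, 0.8555), θ = 4π/3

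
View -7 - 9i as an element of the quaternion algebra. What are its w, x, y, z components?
-7 - 9i + 0j + 0k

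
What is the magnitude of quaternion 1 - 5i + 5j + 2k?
√55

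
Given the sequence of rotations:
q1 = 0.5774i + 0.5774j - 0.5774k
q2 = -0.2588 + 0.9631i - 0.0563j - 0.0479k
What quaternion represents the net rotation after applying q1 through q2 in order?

q2 · q1 = -0.5512 - 0.0893i + 0.379j + 0.738k
-0.5512 - 0.0893i + 0.379j + 0.738k


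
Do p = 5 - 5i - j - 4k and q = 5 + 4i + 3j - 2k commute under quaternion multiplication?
No: pq = 40 + 9i - 16j - 41k ≠ 40 - 19i + 36j - 19k = qp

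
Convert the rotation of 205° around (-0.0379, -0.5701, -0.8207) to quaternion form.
-0.2164 - 0.037i - 0.5566j - 0.8012k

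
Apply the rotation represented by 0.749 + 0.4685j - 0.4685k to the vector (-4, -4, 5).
(0.214, -1.632, 7.368)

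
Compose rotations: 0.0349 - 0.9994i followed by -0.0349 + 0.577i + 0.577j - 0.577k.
0.5754 + 0.055i + 0.5968j + 0.5565k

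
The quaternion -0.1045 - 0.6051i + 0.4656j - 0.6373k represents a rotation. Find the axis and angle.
axis = (-0.6084, 0.4682, -0.6408), θ = 192°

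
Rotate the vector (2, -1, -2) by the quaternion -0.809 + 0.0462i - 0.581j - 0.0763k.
(-1.062, -1.171, -2.549)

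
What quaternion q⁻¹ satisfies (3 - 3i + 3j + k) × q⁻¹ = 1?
0.1071 + 0.1071i - 0.1071j - 0.0357k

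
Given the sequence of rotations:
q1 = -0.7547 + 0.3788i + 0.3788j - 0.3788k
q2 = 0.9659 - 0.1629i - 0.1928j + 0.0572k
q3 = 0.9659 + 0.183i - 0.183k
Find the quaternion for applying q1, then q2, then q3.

q2 · q1 = -0.5726 + 0.5402i + 0.4713j - 0.3977k
q3 · q2 · q1 = -0.7247 + 0.5032i + 0.4292j - 0.1931k
-0.7247 + 0.5032i + 0.4292j - 0.1931k


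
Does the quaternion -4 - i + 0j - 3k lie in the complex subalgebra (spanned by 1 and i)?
No. The quaternion -4 - i - 3k has j-coefficient y = 0 and k-coefficient z = -3, not both zero, so it does not lie in the complex subalgebra spanned by 1 and i.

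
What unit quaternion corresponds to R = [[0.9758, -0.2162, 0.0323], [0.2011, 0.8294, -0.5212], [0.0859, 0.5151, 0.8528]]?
0.9563 + 0.2709i - 0.014j + 0.1091k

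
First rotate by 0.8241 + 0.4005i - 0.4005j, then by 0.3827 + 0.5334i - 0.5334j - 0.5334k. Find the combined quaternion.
-0.1119 + 0.3792i - 0.8065j - 0.4396k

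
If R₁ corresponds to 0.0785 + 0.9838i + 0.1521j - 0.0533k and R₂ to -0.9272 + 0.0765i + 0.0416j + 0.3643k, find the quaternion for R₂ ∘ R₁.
-0.135 - 0.9638i + 0.2247j + 0.0487k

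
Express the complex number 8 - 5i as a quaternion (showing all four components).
8 - 5i + 0j + 0k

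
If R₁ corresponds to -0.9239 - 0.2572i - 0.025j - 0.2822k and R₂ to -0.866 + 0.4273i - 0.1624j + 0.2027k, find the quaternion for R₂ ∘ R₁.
0.9631 - 0.1212i + 0.2401j + 0.0047k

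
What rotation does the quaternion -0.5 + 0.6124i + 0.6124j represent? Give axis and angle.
axis = (√2/2, √2/2, 0), θ = 4π/3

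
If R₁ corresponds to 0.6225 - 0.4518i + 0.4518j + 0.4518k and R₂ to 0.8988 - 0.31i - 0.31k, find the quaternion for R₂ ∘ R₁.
0.5595 - 0.459i + 0.6862j + 0.073k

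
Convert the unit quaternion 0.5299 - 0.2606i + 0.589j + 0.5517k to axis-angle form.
axis = (-0.3073, 0.6945, 0.6505), θ = 116°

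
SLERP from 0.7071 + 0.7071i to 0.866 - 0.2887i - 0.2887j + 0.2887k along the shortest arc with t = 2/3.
0.948 + 0.0703i - 0.2194j + 0.2194k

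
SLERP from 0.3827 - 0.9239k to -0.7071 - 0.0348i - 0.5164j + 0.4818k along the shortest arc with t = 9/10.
0.6913 + 0.0319i + 0.474j - 0.5444k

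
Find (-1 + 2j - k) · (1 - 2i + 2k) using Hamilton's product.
1 + 6i + 4j + k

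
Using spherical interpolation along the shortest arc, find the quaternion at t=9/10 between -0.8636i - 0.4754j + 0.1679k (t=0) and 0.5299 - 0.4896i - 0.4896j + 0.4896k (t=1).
0.4856 - 0.5434i - 0.5008j + 0.4671k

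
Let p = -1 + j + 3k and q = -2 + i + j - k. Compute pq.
4 - 5i - 6k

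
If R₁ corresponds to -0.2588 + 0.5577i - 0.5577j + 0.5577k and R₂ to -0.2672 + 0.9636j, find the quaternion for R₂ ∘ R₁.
0.6066 + 0.3884i - 0.1004j - 0.6864k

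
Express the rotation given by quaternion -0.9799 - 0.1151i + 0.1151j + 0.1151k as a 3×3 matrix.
[[0.947, 0.1991, -0.2521], [-0.2521, 0.947, -0.1991], [0.1991, 0.2521, 0.947]]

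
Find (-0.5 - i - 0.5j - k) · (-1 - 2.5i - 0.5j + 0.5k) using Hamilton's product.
-1.75 + 1.5i + 3.75j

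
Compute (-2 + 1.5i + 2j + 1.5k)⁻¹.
-0.16 - 0.12i - 0.16j - 0.12k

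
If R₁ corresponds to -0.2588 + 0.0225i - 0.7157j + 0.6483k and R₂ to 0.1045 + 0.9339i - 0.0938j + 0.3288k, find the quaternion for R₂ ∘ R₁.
-0.3284 - 0.0648i - 0.6486j - 0.6836k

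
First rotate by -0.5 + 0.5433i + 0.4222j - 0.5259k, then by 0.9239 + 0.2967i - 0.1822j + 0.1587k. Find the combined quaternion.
-0.4628 + 0.3824i + 0.7234j - 0.341k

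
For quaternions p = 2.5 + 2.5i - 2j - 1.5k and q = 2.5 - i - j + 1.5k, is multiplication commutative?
No: pq = 9 - 0.75i - 9.75j - 4.5k ≠ 9 + 8.25i - 5.25j + 4.5k = qp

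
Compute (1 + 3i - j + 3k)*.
1 - 3i + j - 3k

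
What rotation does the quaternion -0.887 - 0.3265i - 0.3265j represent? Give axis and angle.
axis = (-√2/2, -√2/2, 0), θ = 305°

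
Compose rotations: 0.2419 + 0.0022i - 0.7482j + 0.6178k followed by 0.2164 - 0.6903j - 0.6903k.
-0.0377 - 0.9425i - 0.3304j - 0.0318k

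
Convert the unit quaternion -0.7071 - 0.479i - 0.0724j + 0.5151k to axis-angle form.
axis = (-0.6774, -0.1024, 0.7285), θ = 3π/2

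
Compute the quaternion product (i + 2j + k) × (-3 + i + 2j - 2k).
-3 - 9i - 3j - 3k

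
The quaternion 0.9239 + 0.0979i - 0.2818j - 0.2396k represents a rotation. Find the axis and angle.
axis = (0.2559, -0.7365, -0.6262), θ = π/4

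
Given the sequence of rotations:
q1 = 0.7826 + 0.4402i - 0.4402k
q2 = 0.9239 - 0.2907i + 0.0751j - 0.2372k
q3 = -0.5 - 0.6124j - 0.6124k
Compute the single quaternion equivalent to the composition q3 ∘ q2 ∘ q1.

q2 · q1 = 0.7466 + 0.1461i - 0.1736j - 0.6254k
q3 · q2 · q1 = -0.8626 + 0.2036i - 0.4599j - 0.055k
-0.8626 + 0.2036i - 0.4599j - 0.055k


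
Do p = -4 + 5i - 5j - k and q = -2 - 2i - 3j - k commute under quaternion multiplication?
No: pq = 2 + 29j - 19k ≠ 2 - 4i + 15j + 31k = qp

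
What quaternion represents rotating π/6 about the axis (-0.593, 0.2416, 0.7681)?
0.9659 - 0.1535i + 0.0625j + 0.1988k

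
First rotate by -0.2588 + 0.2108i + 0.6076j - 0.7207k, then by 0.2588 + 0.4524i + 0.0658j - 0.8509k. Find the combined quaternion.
-0.8156 + 0.4071i + 0.2869j + 0.2947k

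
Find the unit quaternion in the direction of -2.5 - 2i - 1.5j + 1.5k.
-0.6509 - 0.5208i - 0.3906j + 0.3906k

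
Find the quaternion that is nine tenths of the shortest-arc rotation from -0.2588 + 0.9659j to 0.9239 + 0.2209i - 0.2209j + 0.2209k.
-0.8987 - 0.2072i + 0.3263j - 0.2072k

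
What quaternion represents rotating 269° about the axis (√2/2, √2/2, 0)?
-0.7009 + 0.5043i + 0.5043j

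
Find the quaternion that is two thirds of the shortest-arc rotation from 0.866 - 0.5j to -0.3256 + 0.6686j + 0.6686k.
0.5623 - 0.6715j - 0.4825k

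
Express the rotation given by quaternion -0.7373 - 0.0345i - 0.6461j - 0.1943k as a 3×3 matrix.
[[0.0896, -0.2419, 0.9661], [0.3311, 0.9221, 0.2002], [-0.9393, 0.3019, 0.1627]]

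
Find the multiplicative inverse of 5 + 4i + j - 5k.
0.0746 - 0.0597i - 0.0149j + 0.0746k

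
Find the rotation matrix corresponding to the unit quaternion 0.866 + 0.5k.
[[0.5, -0.866, 0], [0.866, 0.5, 0], [0, 0, 1]]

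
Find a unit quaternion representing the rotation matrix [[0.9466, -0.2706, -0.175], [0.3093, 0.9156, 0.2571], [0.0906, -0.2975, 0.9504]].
0.9763 - 0.142i - 0.068j + 0.1485k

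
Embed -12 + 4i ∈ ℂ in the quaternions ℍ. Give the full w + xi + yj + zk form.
-12 + 4i + 0j + 0k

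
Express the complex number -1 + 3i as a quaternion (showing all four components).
-1 + 3i + 0j + 0k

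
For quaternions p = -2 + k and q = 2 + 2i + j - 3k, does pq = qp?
No: pq = -1 - 5i + 8k ≠ -1 - 3i - 4j + 8k = qp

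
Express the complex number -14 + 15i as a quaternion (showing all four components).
-14 + 15i + 0j + 0k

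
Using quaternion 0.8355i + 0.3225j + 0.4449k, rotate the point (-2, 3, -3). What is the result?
(-1.406, -4.315, 1.186)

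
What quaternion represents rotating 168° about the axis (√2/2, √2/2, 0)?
0.1045 + 0.7032i + 0.7032j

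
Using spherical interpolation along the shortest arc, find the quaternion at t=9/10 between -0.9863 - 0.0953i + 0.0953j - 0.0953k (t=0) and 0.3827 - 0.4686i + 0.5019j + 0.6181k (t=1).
-0.4906 + 0.4319i - 0.4635j - 0.5983k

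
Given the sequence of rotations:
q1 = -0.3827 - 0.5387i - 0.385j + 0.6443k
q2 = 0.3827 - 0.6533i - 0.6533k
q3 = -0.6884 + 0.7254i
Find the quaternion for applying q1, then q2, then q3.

q2 · q1 = -0.0775 - 0.2077i + 0.6255j + 0.7481k
q3 · q2 · q1 = 0.204 + 0.0868i - 0.9733j - 0.0613k
0.204 + 0.0868i - 0.9733j - 0.0613k


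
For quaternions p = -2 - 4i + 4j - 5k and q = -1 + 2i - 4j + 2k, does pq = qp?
No: pq = 36 - 12i + 2j + 9k ≠ 36 + 12i + 6j - 7k = qp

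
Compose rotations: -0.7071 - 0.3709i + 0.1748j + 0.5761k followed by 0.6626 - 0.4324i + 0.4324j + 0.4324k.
-0.9536 + 0.2335i - 0.1012j + 0.1608k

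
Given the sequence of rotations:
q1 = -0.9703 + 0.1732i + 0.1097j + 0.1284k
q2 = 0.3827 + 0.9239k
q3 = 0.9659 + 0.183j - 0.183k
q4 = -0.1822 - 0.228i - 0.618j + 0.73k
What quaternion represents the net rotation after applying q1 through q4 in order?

q2 · q1 = -0.49 - 0.0351i + 0.202j - 0.8473k
q3 · q2 · q1 = -0.6653 - 0.152i + 0.1119j - 0.7223k
q4 · q3 · q2 · q1 = 0.683 + 0.5441i + 0.1151j - 0.4735k
0.683 + 0.5441i + 0.1151j - 0.4735k


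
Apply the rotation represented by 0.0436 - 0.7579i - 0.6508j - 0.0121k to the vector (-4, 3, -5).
(2.544, -4.798, 4.528)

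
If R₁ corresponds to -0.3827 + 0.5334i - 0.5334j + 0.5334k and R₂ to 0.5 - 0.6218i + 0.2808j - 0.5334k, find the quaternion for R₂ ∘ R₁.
0.5746 + 0.3699i - 0.327j + 0.6527k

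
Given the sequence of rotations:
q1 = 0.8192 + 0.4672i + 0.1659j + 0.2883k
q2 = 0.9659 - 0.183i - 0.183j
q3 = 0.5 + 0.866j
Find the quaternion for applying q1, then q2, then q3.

q2 · q1 = 0.9071 + 0.2486i + 0.0631j + 0.3336k
q3 · q2 · q1 = 0.3989 + 0.4132i + 0.8171j - 0.0485k
0.3989 + 0.4132i + 0.8171j - 0.0485k


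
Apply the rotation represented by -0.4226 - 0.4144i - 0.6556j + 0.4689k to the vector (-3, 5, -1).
(5.431, 1.608, 1.708)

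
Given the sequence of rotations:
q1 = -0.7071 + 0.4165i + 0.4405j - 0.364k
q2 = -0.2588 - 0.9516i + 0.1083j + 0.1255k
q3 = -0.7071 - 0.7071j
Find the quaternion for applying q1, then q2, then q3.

q2 · q1 = 0.5773 + 0.4704i - 0.4847j - 0.4588k
q3 · q2 · q1 = -0.7509 - 0.0082i - 0.0655j + 0.657k
-0.7509 - 0.0082i - 0.0655j + 0.657k


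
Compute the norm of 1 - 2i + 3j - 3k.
√23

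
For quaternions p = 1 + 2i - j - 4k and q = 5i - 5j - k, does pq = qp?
No: pq = -19 - 14i - 23j - 6k ≠ -19 + 24i + 13j + 4k = qp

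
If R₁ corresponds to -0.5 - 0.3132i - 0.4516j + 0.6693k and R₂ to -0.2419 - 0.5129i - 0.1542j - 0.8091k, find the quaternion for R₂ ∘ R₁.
0.4322 - 0.1364i + 0.783j + 0.426k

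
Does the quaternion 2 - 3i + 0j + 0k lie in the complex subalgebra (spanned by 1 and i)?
Yes. The quaternion 2 - 3i has j- and k-coefficients y = z = 0, so it lies in the complex subalgebra spanned by 1 and i.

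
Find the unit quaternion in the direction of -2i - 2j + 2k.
-0.5774i - 0.5774j + 0.5774k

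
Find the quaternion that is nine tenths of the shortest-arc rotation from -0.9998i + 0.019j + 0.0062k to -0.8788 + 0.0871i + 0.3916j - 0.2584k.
0.8584 - 0.2339i - 0.3797j + 0.2533k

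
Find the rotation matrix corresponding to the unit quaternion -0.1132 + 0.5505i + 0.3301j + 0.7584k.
[[-0.3683, 0.5351, 0.7603], [0.1917, -0.7564, 0.6253], [0.9097, 0.3761, 0.176]]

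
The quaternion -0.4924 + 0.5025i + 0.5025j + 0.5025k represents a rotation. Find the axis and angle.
axis = (√3/3, √3/3, √3/3), θ = 239°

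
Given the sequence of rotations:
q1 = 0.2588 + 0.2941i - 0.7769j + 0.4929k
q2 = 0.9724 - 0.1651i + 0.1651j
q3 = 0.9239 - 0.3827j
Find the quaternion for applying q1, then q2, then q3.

q2 · q1 = 0.4285 + 0.3246i - 0.6314j + 0.559k
q3 · q2 · q1 = 0.1543 + 0.086i - 0.7473j + 0.6407k
0.1543 + 0.086i - 0.7473j + 0.6407k


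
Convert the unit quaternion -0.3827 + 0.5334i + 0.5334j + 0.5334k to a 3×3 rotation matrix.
[[-0.1381, 0.9773, 0.1608], [0.1608, -0.1381, 0.9773], [0.9773, 0.1608, -0.1381]]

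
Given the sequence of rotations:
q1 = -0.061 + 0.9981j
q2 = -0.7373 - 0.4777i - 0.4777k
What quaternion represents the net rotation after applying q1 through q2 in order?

q2 · q1 = 0.045 + 0.5059i - 0.7359j - 0.4477k
0.045 + 0.5059i - 0.7359j - 0.4477k


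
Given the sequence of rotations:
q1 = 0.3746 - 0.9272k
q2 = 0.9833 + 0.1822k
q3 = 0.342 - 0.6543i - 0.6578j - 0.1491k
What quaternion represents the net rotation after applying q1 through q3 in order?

q2 · q1 = 0.5373 - 0.8435k
q3 · q2 · q1 = 0.058 + 0.2033i - 0.9053j - 0.3686k
0.058 + 0.2033i - 0.9053j - 0.3686k


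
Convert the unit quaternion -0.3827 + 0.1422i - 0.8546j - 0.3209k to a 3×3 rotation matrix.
[[-0.6666, -0.4887, 0.5628], [0.0026, 0.7536, 0.6573], [-0.7454, 0.4396, -0.5011]]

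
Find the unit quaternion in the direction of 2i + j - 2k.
0.6667i + 0.3333j - 0.6667k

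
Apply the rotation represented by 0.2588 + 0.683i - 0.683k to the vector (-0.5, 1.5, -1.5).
(1.896, -0.592, 0.896)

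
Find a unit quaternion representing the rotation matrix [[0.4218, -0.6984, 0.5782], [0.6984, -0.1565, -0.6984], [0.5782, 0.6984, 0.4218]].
0.6494 + 0.5377i + 0.5377k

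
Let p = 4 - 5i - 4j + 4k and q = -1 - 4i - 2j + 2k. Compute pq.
-40 - 11i - 10j - 2k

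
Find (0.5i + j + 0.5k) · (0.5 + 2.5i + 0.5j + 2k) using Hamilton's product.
-2.75 + 2i + 0.75j - 2k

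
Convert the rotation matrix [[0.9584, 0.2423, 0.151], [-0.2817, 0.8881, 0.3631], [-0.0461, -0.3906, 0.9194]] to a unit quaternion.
0.9703 - 0.1942i + 0.0508j - 0.135k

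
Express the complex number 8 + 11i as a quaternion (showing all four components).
8 + 11i + 0j + 0k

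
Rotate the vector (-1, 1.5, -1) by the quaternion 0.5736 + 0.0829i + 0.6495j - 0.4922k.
(0.673, 1.944, -0.132)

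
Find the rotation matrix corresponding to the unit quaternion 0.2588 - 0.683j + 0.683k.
[[-0.866, -0.3535, -0.3535], [0.3535, 0.067, -0.933], [0.3535, -0.933, 0.067]]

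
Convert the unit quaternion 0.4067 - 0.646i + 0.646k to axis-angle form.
axis = (-√2/2, 0, √2/2), θ = 132°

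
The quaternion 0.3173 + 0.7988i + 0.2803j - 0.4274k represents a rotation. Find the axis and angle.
axis = (0.8423, 0.2956, -0.4507), θ = 143°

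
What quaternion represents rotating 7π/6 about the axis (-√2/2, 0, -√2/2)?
-0.2588 - 0.683i - 0.683k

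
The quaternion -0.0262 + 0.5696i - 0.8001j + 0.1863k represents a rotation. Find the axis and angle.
axis = (0.5698, -0.8004, 0.1864), θ = 183°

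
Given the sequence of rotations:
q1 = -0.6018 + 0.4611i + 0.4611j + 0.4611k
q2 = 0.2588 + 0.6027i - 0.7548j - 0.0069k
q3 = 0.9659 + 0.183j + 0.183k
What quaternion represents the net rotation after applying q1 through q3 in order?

q2 · q1 = -0.0824 - 0.5882i + 0.2925j + 0.7494k
q3 · q2 · q1 = -0.2703 - 0.4845i + 0.1598j + 0.8164k
-0.2703 - 0.4845i + 0.1598j + 0.8164k
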